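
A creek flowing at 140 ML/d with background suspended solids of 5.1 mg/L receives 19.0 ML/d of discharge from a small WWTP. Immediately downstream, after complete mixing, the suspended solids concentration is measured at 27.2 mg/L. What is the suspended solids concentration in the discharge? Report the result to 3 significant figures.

Mass balance: 140.0·5.100 + 19.00·Cₑ = 159.0·27.20
→ Cₑ = (159.0·27.20 − 140.0·5.100) / 19.00 = 190.0 mg/L.

190 mg/L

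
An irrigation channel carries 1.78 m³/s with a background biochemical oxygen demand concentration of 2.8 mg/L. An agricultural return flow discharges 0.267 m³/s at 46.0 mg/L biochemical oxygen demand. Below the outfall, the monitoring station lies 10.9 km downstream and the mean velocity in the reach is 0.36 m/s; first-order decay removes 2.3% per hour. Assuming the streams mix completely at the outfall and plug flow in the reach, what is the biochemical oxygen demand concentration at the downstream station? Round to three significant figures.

6.94 mg/L

After mixing, C = (1.780·2.800 + 0.2670·46.00) / 2.047 = 17.27/2.047 = 8.435 mg/L.
Travel time t = 10.9·1000 / 0.36 = 30280 s = 8.410 h.
2.3%/h lost → k = −ln(1 − 0.023) = 0.02327 h⁻¹.
Applying C = C₀e^(−kt): 8.435 × 0.8223 = 6.936 mg/L.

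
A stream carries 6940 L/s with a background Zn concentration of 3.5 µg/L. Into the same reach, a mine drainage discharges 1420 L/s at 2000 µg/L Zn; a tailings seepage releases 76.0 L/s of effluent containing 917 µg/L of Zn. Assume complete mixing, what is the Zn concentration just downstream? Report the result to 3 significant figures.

Conservation of mass: C = (6940·3.500 + 1420·2000 + 76.00·917.0) / 8436 = 2934000/8436 = 347.8 µg/L.

348 µg/L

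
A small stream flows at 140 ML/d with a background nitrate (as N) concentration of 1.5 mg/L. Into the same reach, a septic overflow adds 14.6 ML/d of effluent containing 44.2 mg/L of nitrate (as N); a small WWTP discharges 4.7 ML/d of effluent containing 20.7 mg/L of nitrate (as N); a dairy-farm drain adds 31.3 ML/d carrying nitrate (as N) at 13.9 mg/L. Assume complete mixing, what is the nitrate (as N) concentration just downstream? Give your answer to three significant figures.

7.28 mg/L

After mixing, C = (140.0·1.500 + 14.60·44.20 + 4.700·20.70 + 31.30·13.90) / 190.6 = 1388/190.6 = 7.281 mg/L.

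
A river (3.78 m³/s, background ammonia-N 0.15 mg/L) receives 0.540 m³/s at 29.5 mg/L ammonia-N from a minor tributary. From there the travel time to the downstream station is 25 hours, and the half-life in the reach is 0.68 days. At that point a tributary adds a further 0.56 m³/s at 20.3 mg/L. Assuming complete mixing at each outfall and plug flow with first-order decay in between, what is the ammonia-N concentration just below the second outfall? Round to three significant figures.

Mass balance: C = (3.780·0.1500 + 0.5400·29.50) / 4.320 = 16.50/4.320 = 3.819 mg/L; combined flow 4.320 m³/s.
Half-life 0.68 d → k = ln 2 / 0.68 = 1.019 d⁻¹.
Applying C = C₀e^(−kt): 3.819 × 0.3458 = 1.321 mg/L.
Second outfall: C = (4.320·1.321 + 0.5600·20.30)/4.880 = 3.499 mg/L.

3.50 mg/L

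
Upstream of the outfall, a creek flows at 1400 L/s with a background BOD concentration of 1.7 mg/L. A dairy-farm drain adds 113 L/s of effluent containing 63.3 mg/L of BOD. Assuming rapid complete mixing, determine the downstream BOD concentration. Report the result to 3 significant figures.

6.30 mg/L

After mixing, C = (1400·1.700 + 113.0·63.30) / 1513 = 9533/1513 = 6.301 mg/L.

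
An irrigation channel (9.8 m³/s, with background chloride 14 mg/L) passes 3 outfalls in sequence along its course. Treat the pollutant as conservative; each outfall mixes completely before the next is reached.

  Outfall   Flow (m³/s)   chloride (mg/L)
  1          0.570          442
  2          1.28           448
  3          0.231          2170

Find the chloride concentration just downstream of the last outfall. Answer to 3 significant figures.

Outfall 1: combined Q = 10.37 m³/s; C = (9.800·14.00 + 0.5700·442.0)/10.37 = 37.53 mg/L.
Outfall 2: combined Q = 11.65 m³/s; C = (10.37·37.53 + 1.280·448.0)/11.65 = 82.62 mg/L.
Outfall 3: combined Q = 11.88 m³/s; C = (11.65·82.62 + 0.2310·2170)/11.88 = 123.2 mg/L.

123 mg/L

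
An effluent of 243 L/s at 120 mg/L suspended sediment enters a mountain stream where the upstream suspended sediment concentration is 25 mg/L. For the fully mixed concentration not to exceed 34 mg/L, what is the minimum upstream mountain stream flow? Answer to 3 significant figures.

2320 L/s

Set C_mix = 34: (Q·25.00 + 243.0·120.0) / (Q + 243.0) = 34
→ Q = 243.0·(120.0 − 34)/(34 − 25.00) = 2322 L/s.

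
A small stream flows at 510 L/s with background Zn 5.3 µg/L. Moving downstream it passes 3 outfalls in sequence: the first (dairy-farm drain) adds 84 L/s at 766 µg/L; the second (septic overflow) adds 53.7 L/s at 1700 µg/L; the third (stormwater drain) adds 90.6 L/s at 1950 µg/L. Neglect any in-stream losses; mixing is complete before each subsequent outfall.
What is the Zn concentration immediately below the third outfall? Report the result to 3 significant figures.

After outfall 1: Q = 510.0 + 84.00 = 594.0 L/s; C = (510.0·5.300 + 84.00·766.0)/594.0 = 112.9 µg/L.
After outfall 2: Q = 594.0 + 53.70 = 647.7 L/s; C = (594.0·112.9 + 53.70·1700)/647.7 = 244.5 µg/L.
After outfall 3: Q = 647.7 + 90.60 = 738.3 L/s; C = (647.7·244.5 + 90.60·1950)/738.3 = 453.8 µg/L.

454 µg/L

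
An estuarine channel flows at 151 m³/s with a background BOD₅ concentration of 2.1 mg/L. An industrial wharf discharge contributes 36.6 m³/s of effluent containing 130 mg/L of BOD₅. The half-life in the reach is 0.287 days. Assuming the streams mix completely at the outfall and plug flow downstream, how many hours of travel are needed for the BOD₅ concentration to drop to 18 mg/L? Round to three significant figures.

Mass balance: C = (151.0·2.100 + 36.60·130.0) / 187.6 = 5075/187.6 = 27.05 mg/L.
Half-life 0.287 d → k = ln 2 / 0.287 = 2.415 d⁻¹.
27.05·exp(−k·t) = 18 → t = ln(27.05/18)/k = 14580 s = 4.049 h.

4.05 h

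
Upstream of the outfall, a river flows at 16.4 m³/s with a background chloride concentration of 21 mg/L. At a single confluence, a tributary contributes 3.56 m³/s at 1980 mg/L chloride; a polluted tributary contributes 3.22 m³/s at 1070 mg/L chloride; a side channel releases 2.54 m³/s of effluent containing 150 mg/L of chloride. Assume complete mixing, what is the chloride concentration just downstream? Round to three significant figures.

436 mg/L

Flow-weighted average: C = (16.40·21.00 + 3.560·1980 + 3.220·1070 + 2.540·150.0) / 25.72 = 11220/25.72 = 436.2 mg/L.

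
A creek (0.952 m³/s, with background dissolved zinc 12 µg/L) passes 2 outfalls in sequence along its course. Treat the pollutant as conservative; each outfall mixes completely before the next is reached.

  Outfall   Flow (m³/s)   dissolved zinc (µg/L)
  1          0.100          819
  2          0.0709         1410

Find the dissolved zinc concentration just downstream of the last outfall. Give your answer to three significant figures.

172 µg/L

Outfall 1: combined Q = 1.052 m³/s; C = (0.9520·12.00 + 0.1000·819.0)/1.052 = 88.71 µg/L.
Outfall 2: combined Q = 1.123 m³/s; C = (1.052·88.71 + 0.07090·1410)/1.123 = 172.1 µg/L.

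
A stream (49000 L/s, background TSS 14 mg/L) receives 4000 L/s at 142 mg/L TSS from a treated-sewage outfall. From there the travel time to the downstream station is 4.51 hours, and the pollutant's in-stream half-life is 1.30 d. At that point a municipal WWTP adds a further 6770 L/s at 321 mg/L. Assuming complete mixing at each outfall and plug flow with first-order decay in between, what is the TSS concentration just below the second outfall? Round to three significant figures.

55.3 mg/L

Mass balance: C = (49000·14.00 + 4000·142.0) / 53000 = 1254000/53000 = 23.66 mg/L; combined flow 53000 L/s.
Half-life 1.30 d → k = ln 2 / 1.30 = 0.5332 d⁻¹.
Decay over the reach: 23.66·exp(−kt) = 23.66·0.9047 = 21.40 mg/L.
Second outfall: C = (53000·21.40 + 6770·321.0)/59770 = 55.34 mg/L.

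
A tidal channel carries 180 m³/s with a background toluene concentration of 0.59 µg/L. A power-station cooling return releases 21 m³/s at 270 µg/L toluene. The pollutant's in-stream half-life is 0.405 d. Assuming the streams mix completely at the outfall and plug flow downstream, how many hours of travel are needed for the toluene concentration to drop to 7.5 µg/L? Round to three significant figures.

After mixing, C = (180.0·0.5900 + 21.00·270.0) / 201.0 = 5776/201.0 = 28.74 µg/L.
Half-life 0.405 d → k = ln 2 / 0.405 = 1.711 d⁻¹.
28.74·exp(−k·t) = 7.5 → t = ln(28.74/7.5)/k = 67810 s = 18.84 h.

18.8 h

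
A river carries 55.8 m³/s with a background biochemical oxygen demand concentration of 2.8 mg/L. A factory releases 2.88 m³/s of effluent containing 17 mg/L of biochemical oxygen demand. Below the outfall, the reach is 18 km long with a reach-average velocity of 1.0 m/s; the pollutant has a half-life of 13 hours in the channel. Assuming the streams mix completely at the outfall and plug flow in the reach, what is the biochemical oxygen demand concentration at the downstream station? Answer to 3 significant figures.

Flow-weighted average: C = (55.80·2.800 + 2.880·17.00) / 58.68 = 205.2/58.68 = 3.497 mg/L.
Travel time t = 18·1000 / 1.0 = 18000 s = 5.000 h.
Half-life 13 h → k = ln 2 / 13 = 0.05332 h⁻¹ = 1.280 d⁻¹.
First-order decay: C = 3.497·exp(−k·t) = 3.497·0.7660 = 2.679 mg/L.

2.68 mg/L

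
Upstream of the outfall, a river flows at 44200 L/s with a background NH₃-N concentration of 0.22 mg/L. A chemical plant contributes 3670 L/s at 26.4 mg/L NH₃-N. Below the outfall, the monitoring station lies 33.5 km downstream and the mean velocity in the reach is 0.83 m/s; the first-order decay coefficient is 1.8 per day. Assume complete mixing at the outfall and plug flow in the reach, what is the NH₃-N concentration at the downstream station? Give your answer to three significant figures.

0.961 mg/L

Conservation of mass: C = (44200·0.2200 + 3670·26.40) / 47870 = 106600/47870 = 2.227 mg/L.
Travel time t = 33.5·1000 / 0.83 = 40360 s = 11.21 h.
Applying C = C₀e^(−kt): 2.227 × 0.4313 = 0.9606 mg/L.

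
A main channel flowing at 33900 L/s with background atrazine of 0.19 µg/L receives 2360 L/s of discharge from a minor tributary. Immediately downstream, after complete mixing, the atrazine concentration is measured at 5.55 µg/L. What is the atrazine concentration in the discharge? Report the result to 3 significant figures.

Mass balance: 33900·0.1900 + 2360·Cₑ = 36260·5.550
→ Cₑ = (36260·5.550 − 33900·0.1900) / 2360 = 82.54 µg/L.

82.5 µg/L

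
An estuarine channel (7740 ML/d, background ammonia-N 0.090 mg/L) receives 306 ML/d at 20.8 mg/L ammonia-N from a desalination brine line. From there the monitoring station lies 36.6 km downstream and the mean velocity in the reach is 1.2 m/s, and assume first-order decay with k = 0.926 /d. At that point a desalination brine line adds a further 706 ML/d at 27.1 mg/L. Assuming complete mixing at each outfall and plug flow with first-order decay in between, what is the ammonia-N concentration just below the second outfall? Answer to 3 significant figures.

Mass balance: C = (7740·0.09000 + 306.0·20.80) / 8046 = 7061/8046 = 0.8776 mg/L; combined flow 8046 ML/d.
Travel time t = 36.6·1000 / 1.2 = 30500 s = 8.472 h.
First-order decay: C = 0.8776·exp(−k·t) = 0.8776·0.7212 = 0.6329 mg/L.
Second outfall: C = (8046·0.6329 + 706.0·27.10)/8752 = 2.768 mg/L.

2.77 mg/L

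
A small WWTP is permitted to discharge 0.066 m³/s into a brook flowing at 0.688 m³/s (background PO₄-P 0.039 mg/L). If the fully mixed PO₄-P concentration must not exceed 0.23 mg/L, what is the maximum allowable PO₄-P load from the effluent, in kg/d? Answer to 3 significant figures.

Mass balance at the limit: 0.6880·0.03900 + 0.06600·Cₑ = 0.7540·0.23 → Cₑ = 2.221 mg/L.
Load = 0.06600 m³/s × 2.221 g/m³ × 86 400 s/d = 12.67 kg/d.

12.7 kg/d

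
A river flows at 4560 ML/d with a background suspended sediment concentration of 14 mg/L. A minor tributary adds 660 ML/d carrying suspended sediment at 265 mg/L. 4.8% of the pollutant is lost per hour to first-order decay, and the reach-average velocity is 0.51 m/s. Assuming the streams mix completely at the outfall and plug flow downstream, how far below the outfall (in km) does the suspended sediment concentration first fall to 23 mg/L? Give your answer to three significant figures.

25.7 km

Mixed concentration C = ΣQC/ΣQ = (4560·14.00 + 660.0·265.0) / 5220 = 238700/5220 = 45.74 mg/L.
4.8%/h lost → k = −ln(1 − 0.048) = 0.04919 h⁻¹.
Set 45.74·exp(−k·t) = 23 → t = ln(45.74/23)/k = 50310 s = 13.97 h.
Distance = v·t = 0.51·50310 = 25660 m = 25.66 km.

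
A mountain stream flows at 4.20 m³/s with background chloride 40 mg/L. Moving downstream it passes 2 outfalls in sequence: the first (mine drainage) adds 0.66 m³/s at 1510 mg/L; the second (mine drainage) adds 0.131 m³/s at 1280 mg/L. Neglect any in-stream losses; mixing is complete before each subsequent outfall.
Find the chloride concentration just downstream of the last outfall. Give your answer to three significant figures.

After outfall 1: Q = 4.200 + 0.6600 = 4.860 m³/s; C = (4.200·40.00 + 0.6600·1510)/4.860 = 239.6 mg/L.
After outfall 2: Q = 4.860 + 0.1310 = 4.991 m³/s; C = (4.860·239.6 + 0.1310·1280)/4.991 = 266.9 mg/L.

267 mg/L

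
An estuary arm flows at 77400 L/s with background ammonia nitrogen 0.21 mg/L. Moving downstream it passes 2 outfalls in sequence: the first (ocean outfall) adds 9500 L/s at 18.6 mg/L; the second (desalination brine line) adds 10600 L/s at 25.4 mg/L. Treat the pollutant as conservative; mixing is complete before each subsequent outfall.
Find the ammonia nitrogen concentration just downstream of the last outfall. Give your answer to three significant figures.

Below outfall 1: Q → 86900 L/s, C = (77400·0.2100 + 9500·18.60)/86900 = 2.220 mg/L.
Below outfall 2: Q → 97500 L/s, C = (86900·2.220 + 10600·25.40)/97500 = 4.740 mg/L.

4.74 mg/L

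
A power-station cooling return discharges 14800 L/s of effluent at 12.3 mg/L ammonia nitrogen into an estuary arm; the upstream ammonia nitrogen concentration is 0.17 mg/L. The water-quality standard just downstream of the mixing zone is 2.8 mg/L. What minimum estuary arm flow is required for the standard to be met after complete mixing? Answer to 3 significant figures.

53500 L/s

Set C_mix = 2.8: (Q·0.1700 + 14800·12.30) / (Q + 14800) = 2.8
→ Q = 14800·(12.30 − 2.8)/(2.8 − 0.1700) = 53460 L/s.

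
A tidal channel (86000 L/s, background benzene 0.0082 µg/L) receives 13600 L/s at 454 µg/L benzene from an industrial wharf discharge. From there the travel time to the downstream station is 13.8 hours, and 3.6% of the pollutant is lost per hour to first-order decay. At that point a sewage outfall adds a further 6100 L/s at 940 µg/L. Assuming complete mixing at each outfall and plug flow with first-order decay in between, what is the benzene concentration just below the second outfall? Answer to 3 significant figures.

Flow-weighted average: C = (86000·0.008200 + 13600·454.0) / 99600 = 6175000/99600 = 62.00 µg/L; combined flow 99600 L/s.
3.6%/h lost → k = −ln(1 − 0.036) = 0.03666 h⁻¹.
Applying C = C₀e^(−kt): 62.00 × 0.6029 = 37.38 µg/L.
At the second outfall, C = (99600·37.38 + 6100·940.0) / (99600 + 6100) = 89.47 µg/L.

89.5 µg/L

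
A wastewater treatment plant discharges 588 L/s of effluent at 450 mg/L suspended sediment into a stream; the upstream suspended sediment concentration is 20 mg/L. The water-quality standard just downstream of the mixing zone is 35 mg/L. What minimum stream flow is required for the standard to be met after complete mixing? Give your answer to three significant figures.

16300 L/s

Set C_mix = 35: (Q·20.00 + 588.0·450.0) / (Q + 588.0) = 35
→ Q = 588.0·(450.0 − 35)/(35 − 20.00) = 16270 L/s.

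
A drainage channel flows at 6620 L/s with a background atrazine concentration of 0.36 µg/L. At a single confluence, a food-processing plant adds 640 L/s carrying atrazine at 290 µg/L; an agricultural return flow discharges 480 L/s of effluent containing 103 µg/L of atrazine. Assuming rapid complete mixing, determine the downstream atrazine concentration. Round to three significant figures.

30.7 µg/L

Mass balance: C = (6620·0.3600 + 640.0·290.0 + 480.0·103.0) / 7740 = 237400/7740 = 30.67 µg/L.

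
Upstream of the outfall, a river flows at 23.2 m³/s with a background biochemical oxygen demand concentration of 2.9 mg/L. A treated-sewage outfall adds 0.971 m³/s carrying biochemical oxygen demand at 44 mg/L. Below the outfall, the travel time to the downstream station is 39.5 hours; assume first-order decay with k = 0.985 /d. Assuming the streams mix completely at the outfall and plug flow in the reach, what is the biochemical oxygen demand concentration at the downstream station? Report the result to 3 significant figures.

0.900 mg/L

Flow-weighted average: C = (23.20·2.900 + 0.9710·44.00) / 24.17 = 110.0/24.17 = 4.551 mg/L.
First-order decay: C = 4.551·exp(−k·t) = 4.551·0.1977 = 0.8996 mg/L.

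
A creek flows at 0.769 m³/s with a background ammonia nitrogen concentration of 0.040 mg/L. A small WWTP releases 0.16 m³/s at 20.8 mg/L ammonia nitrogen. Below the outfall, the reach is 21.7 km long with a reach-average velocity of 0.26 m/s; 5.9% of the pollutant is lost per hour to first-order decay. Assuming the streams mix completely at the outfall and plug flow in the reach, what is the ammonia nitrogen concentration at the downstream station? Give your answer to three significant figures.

0.883 mg/L

Mass balance: C = (0.7690·0.04000 + 0.1600·20.80) / 0.9290 = 3.359/0.9290 = 3.615 mg/L.
Travel time t = 21.7·1000 / 0.26 = 83460 s = 23.18 h.
5.9%/h lost → k = −ln(1 − 0.059) = 0.06081 h⁻¹.
First-order decay: C = 3.615·exp(−k·t) = 3.615·0.2442 = 0.8828 mg/L.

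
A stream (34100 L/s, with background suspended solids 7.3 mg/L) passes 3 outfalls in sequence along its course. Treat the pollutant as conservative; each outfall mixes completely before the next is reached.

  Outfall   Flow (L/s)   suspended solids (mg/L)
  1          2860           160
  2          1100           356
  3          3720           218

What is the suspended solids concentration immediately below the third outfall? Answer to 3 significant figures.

Below outfall 1: Q → 36960 L/s, C = (34100·7.300 + 2860·160.0)/36960 = 19.12 mg/L.
Below outfall 2: Q → 38060 L/s, C = (36960·19.12 + 1100·356.0)/38060 = 28.85 mg/L.
Below outfall 3: Q → 41780 L/s, C = (38060·28.85 + 3720·218.0)/41780 = 45.69 mg/L.

45.7 mg/L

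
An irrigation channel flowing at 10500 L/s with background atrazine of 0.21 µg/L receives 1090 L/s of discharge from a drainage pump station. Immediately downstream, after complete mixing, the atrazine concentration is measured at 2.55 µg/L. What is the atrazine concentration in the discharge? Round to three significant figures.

Mass balance: 10500·0.2100 + 1090·Cₑ = 11590·2.550
→ Cₑ = (11590·2.550 − 10500·0.2100) / 1090 = 25.09 µg/L.

25.1 µg/L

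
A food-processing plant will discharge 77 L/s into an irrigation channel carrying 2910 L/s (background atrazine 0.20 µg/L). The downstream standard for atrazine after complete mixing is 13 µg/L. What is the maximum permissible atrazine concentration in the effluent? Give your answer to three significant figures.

At the limit, (Qr·Cr + Qe·Cₑ)/(Qr + Qe) = 13:
Cₑ = (2987·13 − 2910·0.2000) / 77.00 = 496.7 µg/L.

497 µg/L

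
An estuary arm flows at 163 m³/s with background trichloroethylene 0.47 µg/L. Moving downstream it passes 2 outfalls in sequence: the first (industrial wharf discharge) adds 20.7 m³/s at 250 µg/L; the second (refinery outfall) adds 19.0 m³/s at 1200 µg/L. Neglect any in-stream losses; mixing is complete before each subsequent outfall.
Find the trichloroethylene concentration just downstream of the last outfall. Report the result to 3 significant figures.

Below outfall 1: Q → 183.7 m³/s, C = (163.0·0.4700 + 20.70·250.0)/183.7 = 28.59 µg/L.
Below outfall 2: Q → 202.7 m³/s, C = (183.7·28.59 + 19.00·1200)/202.7 = 138.4 µg/L.

138 µg/L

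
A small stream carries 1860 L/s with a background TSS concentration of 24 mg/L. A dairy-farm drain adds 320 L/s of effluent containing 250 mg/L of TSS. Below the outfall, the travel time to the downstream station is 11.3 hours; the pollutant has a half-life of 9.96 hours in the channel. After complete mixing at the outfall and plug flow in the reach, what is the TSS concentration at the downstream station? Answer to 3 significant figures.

Mixed concentration C = ΣQC/ΣQ = (1860·24.00 + 320.0·250.0) / 2180 = 124600/2180 = 57.17 mg/L.
Half-life 9.96 h → k = ln 2 / 9.96 = 0.06959 h⁻¹ = 1.670 d⁻¹.
Decay over the reach: 57.17·exp(−kt) = 57.17·0.4555 = 26.04 mg/L.

26.0 mg/L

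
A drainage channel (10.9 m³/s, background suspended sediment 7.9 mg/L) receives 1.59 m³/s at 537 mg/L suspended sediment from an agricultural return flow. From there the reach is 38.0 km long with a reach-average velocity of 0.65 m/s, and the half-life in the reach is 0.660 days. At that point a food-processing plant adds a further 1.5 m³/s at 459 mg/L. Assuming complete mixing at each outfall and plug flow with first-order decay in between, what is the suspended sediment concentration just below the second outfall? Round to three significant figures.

Flow-weighted average: C = (10.90·7.900 + 1.590·537.0) / 12.49 = 939.9/12.49 = 75.26 mg/L; combined flow 12.49 m³/s.
Travel time t = 38.0·1000 / 0.65 = 58460 s = 16.24 h.
Half-life 0.660 d → k = ln 2 / 0.660 = 1.050 d⁻¹.
Applying C = C₀e^(−kt): 75.26 × 0.4913 = 36.98 mg/L.
Second outfall: C = (12.49·36.98 + 1.500·459.0)/13.99 = 82.23 mg/L.

82.2 mg/L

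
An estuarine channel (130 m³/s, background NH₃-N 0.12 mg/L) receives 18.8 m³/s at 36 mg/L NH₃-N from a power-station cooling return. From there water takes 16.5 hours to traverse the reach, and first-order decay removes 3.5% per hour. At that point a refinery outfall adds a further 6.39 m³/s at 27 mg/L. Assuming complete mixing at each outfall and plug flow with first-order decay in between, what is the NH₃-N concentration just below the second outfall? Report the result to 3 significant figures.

Mixed concentration C = ΣQC/ΣQ = (130.0·0.1200 + 18.80·36.00) / 148.8 = 692.4/148.8 = 4.653 mg/L; combined flow 148.8 m³/s.
3.5%/h lost → k = −ln(1 − 0.035) = 0.03563 h⁻¹.
First-order decay: C = 4.653·exp(−k·t) = 4.653·0.5555 = 2.585 mg/L.
Second outfall: C = (148.8·2.585 + 6.390·27.00)/155.2 = 3.590 mg/L.

3.59 mg/L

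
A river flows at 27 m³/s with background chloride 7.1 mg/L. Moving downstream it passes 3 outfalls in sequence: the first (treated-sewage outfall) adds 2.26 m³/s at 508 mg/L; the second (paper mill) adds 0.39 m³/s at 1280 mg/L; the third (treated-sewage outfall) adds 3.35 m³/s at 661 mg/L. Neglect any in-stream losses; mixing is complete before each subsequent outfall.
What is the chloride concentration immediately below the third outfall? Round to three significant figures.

Outfall 1: combined Q = 29.26 m³/s; C = (27.00·7.100 + 2.260·508.0)/29.26 = 45.79 mg/L.
Outfall 2: combined Q = 29.65 m³/s; C = (29.26·45.79 + 0.3900·1280)/29.65 = 62.02 mg/L.
Outfall 3: combined Q = 33.00 m³/s; C = (29.65·62.02 + 3.350·661.0)/33.00 = 122.8 mg/L.

123 mg/L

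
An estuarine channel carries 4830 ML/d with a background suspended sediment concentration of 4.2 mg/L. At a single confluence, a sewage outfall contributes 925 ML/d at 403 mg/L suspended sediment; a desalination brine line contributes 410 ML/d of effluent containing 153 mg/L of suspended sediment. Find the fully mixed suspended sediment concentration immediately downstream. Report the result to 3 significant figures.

73.9 mg/L

Conservation of mass: C = (4830·4.200 + 925.0·403.0 + 410.0·153.0) / 6165 = 455800/6165 = 73.93 mg/L.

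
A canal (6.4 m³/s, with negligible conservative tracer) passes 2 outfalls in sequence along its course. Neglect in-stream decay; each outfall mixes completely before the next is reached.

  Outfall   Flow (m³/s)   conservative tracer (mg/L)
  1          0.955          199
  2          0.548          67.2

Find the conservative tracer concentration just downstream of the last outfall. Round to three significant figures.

Below outfall 1: Q → 7.355 m³/s, C = (6.400·0 + 0.9550·199.0)/7.355 = 25.84 mg/L.
Below outfall 2: Q → 7.903 m³/s, C = (7.355·25.84 + 0.5480·67.20)/7.903 = 28.71 mg/L.

28.7 mg/L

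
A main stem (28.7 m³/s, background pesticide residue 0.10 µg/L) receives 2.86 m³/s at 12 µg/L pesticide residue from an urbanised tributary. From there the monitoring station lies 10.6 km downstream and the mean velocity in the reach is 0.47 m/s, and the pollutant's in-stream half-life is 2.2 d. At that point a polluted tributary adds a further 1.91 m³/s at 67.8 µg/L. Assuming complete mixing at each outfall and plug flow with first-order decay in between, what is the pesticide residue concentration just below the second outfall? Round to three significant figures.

4.89 µg/L

Conservation of mass: C = (28.70·0.1000 + 2.860·12.00) / 31.56 = 37.19/31.56 = 1.178 µg/L; combined flow 31.56 m³/s.
Travel time t = 10.6·1000 / 0.47 = 22550 s = 6.265 h.
Half-life 2.2 d → k = ln 2 / 2.2 = 0.3151 d⁻¹.
First-order decay: C = 1.178·exp(−k·t) = 1.178·0.9210 = 1.085 µg/L.
Second outfall: C = (31.56·1.085 + 1.910·67.80)/33.47 = 4.892 µg/L.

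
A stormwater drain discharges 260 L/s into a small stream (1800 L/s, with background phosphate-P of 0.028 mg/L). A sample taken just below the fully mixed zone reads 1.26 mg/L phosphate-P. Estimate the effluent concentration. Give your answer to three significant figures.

9.79 mg/L

Mass balance: 1800·0.02800 + 260.0·Cₑ = 2060·1.260
→ Cₑ = (2060·1.260 − 1800·0.02800) / 260.0 = 9.789 mg/L.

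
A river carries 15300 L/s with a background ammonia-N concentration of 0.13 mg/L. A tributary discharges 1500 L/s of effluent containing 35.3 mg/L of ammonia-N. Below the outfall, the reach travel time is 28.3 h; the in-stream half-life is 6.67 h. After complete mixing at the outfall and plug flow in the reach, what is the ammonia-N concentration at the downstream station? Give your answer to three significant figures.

Mass balance: C = (15300·0.1300 + 1500·35.30) / 16800 = 54940/16800 = 3.270 mg/L.
Half-life 6.67 h → k = ln 2 / 6.67 = 0.1039 h⁻¹ = 2.494 d⁻¹.
Decay over the reach: 3.270·exp(−kt) = 3.270·0.05282 = 0.1727 mg/L.

0.173 mg/L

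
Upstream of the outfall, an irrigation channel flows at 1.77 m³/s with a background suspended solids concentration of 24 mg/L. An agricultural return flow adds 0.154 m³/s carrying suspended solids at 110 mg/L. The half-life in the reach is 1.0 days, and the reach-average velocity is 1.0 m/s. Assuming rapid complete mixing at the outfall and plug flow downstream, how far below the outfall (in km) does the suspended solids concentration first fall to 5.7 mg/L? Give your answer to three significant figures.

Flow-weighted average: C = (1.770·24.00 + 0.1540·110.0) / 1.924 = 59.42/1.924 = 30.88 mg/L.
Half-life 1.0 d → k = ln 2 / 1.0 = 0.6931 d⁻¹.
Set 30.88·exp(−k·t) = 5.7 → t = ln(30.88/5.7)/k = 210600 s = 58.51 h.
Distance = v·t = 1.0·210600 = 210600 m = 210.6 km.

211 km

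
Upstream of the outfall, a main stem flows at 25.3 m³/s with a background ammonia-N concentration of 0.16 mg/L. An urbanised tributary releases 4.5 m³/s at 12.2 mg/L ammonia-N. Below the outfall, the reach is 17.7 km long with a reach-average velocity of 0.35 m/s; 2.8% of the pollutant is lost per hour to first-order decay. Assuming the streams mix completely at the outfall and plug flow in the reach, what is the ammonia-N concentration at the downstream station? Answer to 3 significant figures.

1.33 mg/L

Conservation of mass: C = (25.30·0.1600 + 4.500·12.20) / 29.80 = 58.95/29.80 = 1.978 mg/L.
Travel time t = 17.7·1000 / 0.35 = 50570 s = 14.05 h.
2.8%/h lost → k = −ln(1 − 0.028) = 0.02840 h⁻¹.
Applying C = C₀e^(−kt): 1.978 × 0.6710 = 1.327 mg/L.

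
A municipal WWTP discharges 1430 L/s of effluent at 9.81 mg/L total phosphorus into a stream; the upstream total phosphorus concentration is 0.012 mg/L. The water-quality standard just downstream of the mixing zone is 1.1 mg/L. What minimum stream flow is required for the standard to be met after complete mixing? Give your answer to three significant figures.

Set C_mix = 1.1: (Q·0.01200 + 1430·9.810) / (Q + 1430) = 1.1
→ Q = 1430·(9.810 − 1.1)/(1.1 − 0.01200) = 11450 L/s.

11400 L/s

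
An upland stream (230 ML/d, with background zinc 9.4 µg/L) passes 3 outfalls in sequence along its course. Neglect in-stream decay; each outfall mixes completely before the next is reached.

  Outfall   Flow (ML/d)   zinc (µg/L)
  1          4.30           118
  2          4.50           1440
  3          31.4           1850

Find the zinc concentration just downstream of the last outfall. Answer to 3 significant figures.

Outfall 1: combined Q = 234.3 ML/d; C = (230.0·9.400 + 4.300·118.0)/234.3 = 11.39 µg/L.
Outfall 2: combined Q = 238.8 ML/d; C = (234.3·11.39 + 4.500·1440)/238.8 = 38.31 µg/L.
Outfall 3: combined Q = 270.2 ML/d; C = (238.8·38.31 + 31.40·1850)/270.2 = 248.9 µg/L.

249 µg/L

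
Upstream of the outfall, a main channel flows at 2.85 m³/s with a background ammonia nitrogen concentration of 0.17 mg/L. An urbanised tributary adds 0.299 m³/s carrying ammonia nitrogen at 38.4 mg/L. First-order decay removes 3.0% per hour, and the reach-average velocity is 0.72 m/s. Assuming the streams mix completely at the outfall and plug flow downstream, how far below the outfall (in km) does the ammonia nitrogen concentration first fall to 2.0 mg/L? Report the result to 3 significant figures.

54.6 km

Conservation of mass: C = (2.850·0.1700 + 0.2990·38.40) / 3.149 = 11.97/3.149 = 3.800 mg/L.
3.0%/h lost → k = −ln(1 − 0.03) = 0.03046 h⁻¹.
Set 3.800·exp(−k·t) = 2.0 → t = ln(3.800/2.0)/k = 75860 s = 21.07 h.
Distance = v·t = 0.72·75860 = 54620 m = 54.62 km.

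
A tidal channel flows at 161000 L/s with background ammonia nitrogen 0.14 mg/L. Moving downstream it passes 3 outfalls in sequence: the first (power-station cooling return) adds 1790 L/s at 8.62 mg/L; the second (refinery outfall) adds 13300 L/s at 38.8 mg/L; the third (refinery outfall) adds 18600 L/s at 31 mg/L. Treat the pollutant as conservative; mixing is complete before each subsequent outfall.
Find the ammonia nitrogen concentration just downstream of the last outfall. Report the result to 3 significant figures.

Below outfall 1: Q → 162800 L/s, C = (161000·0.1400 + 1790·8.620)/162800 = 0.2332 mg/L.
Below outfall 2: Q → 176100 L/s, C = (162800·0.2332 + 13300·38.80)/176100 = 3.146 mg/L.
Below outfall 3: Q → 194700 L/s, C = (176100·3.146 + 18600·31.00)/194700 = 5.807 mg/L.

5.81 mg/L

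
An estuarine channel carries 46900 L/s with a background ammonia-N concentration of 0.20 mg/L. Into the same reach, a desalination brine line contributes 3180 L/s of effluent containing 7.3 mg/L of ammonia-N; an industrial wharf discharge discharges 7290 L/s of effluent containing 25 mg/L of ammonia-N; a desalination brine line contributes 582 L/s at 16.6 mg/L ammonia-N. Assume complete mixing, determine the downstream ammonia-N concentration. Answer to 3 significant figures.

Flow-weighted average: C = (46900·0.2000 + 3180·7.300 + 7290·25.00 + 582.0·16.60) / 57950 = 224500/57950 = 3.874 mg/L.

3.87 mg/L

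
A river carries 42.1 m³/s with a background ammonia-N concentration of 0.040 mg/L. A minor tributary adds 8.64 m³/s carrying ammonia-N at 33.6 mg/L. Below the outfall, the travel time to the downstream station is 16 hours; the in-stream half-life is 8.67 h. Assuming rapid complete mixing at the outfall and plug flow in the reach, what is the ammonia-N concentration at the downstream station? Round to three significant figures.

Mixed concentration C = ΣQC/ΣQ = (42.10·0.04000 + 8.640·33.60) / 50.74 = 292.0/50.74 = 5.755 mg/L.
Half-life 8.67 h → k = ln 2 / 8.67 = 0.07995 h⁻¹ = 1.919 d⁻¹.
First-order decay: C = 5.755·exp(−k·t) = 5.755·0.2783 = 1.601 mg/L.

1.60 mg/L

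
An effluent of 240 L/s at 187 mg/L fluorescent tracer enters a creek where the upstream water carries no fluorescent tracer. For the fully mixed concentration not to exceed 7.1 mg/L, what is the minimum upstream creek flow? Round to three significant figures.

Set C_mix = 7.1: (Q·0 + 240.0·187.0) / (Q + 240.0) = 7.1
→ Q = 240.0·(187.0 − 7.1)/(7.1 − 0) = 6081 L/s.

6080 L/s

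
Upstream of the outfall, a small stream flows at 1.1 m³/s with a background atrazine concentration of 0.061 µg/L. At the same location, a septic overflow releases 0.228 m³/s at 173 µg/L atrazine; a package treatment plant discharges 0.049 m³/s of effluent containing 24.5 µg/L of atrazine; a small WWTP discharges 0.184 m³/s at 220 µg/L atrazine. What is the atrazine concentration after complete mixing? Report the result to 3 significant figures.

52.0 µg/L

After mixing, C = (1.100·0.06100 + 0.2280·173.0 + 0.04900·24.50 + 0.1840·220.0) / 1.561 = 81.19/1.561 = 52.01 µg/L.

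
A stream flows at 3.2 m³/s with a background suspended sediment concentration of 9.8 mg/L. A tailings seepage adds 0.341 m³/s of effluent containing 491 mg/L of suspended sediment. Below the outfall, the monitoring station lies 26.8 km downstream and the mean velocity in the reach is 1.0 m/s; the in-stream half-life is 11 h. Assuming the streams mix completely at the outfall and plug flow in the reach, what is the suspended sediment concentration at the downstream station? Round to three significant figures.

35.1 mg/L

Conservation of mass: C = (3.200·9.800 + 0.3410·491.0) / 3.541 = 198.8/3.541 = 56.14 mg/L.
Travel time t = 26.8·1000 / 1.0 = 26800 s = 7.444 h.
Half-life 11 h → k = ln 2 / 11 = 0.06301 h⁻¹ = 1.512 d⁻¹.
After decay, C = 56.14 × e^(−kt) = 56.14 × 0.6256 = 35.12 mg/L.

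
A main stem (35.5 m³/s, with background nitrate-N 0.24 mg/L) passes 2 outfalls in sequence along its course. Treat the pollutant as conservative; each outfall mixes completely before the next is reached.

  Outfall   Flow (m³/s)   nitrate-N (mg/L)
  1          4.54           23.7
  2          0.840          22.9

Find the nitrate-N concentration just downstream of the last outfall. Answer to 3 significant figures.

After outfall 1: Q = 35.50 + 4.540 = 40.04 m³/s; C = (35.50·0.2400 + 4.540·23.70)/40.04 = 2.900 mg/L.
After outfall 2: Q = 40.04 + 0.8400 = 40.88 m³/s; C = (40.04·2.900 + 0.8400·22.90)/40.88 = 3.311 mg/L.

3.31 mg/L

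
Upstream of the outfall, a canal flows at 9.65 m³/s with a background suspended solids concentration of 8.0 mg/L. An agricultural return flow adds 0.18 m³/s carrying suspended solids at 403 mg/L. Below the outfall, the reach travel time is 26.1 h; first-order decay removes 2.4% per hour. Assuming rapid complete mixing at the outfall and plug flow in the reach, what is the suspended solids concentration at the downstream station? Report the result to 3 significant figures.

Mass balance: C = (9.650·8.000 + 0.1800·403.0) / 9.830 = 149.7/9.830 = 15.23 mg/L.
2.4%/h lost → k = −ln(1 − 0.024) = 0.02429 h⁻¹.
Applying C = C₀e^(−kt): 15.23 × 0.5304 = 8.080 mg/L.

8.08 mg/L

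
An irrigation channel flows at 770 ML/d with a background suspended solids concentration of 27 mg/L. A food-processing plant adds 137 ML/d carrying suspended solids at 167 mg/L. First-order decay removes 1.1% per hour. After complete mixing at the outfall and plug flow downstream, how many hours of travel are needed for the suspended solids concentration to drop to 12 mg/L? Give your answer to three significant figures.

Mixed concentration C = ΣQC/ΣQ = (770.0·27.00 + 137.0·167.0) / 907.0 = 43670/907.0 = 48.15 mg/L.
1.1%/h lost → k = −ln(1 − 0.011) = 0.01106 h⁻¹.
48.15·exp(−k·t) = 12 → t = ln(48.15/12)/k = 452200 s = 125.6 h.

126 h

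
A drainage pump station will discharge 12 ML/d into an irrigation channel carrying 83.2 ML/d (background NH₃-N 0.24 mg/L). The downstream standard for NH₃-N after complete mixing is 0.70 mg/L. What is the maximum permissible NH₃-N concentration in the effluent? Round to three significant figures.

3.89 mg/L

At the limit, (Qr·Cr + Qe·Cₑ)/(Qr + Qe) = 0.70:
Cₑ = (95.20·0.70 − 83.20·0.2400) / 12.00 = 3.889 mg/L.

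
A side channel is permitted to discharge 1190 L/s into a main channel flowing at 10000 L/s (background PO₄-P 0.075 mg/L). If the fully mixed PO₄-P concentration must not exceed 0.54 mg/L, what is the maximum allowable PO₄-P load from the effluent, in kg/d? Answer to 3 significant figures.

457 kg/d

Mass balance at the limit: 10000·0.07500 + 1190·Cₑ = 11190·0.54 → Cₑ = 4.448 mg/L.
1190 L/s = 1.190 m³/s. Load = 1.190 m³/s × 4.448 g/m³ × 86 400 s/d = 457.3 kg/d.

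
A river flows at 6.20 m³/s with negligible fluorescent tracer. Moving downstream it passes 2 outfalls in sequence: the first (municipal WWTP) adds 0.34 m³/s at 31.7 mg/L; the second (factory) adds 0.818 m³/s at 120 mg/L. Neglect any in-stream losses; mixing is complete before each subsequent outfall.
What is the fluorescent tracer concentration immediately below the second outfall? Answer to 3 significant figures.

14.8 mg/L

After outfall 1: Q = 6.200 + 0.3400 = 6.540 m³/s; C = (6.200·0 + 0.3400·31.70)/6.540 = 1.648 mg/L.
After outfall 2: Q = 6.540 + 0.8180 = 7.358 m³/s; C = (6.540·1.648 + 0.8180·120.0)/7.358 = 14.81 mg/L.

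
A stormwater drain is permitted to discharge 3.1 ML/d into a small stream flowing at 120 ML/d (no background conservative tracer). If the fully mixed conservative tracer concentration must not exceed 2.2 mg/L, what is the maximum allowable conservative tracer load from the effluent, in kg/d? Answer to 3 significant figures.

Mass balance at the limit: 120.0·0 + 3.100·Cₑ = 123.1·2.2 → Cₑ = 87.36 mg/L.
3.100 ML/d = 0.03588 m³/s. Load = 0.03588 m³/s × 87.36 g/m³ × 86 400 s/d = 270.8 kg/d.

271 kg/d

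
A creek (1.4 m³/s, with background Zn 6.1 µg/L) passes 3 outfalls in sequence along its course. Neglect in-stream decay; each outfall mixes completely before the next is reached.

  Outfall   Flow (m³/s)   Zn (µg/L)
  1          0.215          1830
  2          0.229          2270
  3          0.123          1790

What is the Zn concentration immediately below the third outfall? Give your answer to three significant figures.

After outfall 1: Q = 1.400 + 0.2150 = 1.615 m³/s; C = (1.400·6.100 + 0.2150·1830)/1.615 = 248.9 µg/L.
After outfall 2: Q = 1.615 + 0.2290 = 1.844 m³/s; C = (1.615·248.9 + 0.2290·2270)/1.844 = 499.9 µg/L.
After outfall 3: Q = 1.844 + 0.1230 = 1.967 m³/s; C = (1.844·499.9 + 0.1230·1790)/1.967 = 580.6 µg/L.

581 µg/L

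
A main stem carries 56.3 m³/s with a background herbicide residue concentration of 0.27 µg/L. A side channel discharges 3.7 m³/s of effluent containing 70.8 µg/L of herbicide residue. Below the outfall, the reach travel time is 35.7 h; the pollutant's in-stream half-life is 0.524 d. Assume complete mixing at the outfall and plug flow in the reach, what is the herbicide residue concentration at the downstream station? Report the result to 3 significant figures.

0.646 µg/L

After mixing, C = (56.30·0.2700 + 3.700·70.80) / 60.00 = 277.2/60.00 = 4.619 µg/L.
Half-life 0.524 d → k = ln 2 / 0.524 = 1.323 d⁻¹.
After decay, C = 4.619 × e^(−kt) = 4.619 × 0.1398 = 0.6457 µg/L.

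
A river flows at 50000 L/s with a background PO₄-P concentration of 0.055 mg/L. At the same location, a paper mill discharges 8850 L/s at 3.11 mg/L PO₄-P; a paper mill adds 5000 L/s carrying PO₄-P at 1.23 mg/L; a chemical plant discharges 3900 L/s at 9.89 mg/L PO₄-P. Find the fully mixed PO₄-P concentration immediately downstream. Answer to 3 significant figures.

1.11 mg/L

Conservation of mass: C = (50000·0.05500 + 8850·3.110 + 5000·1.230 + 3900·9.890) / 67750 = 74990/67750 = 1.107 mg/L.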